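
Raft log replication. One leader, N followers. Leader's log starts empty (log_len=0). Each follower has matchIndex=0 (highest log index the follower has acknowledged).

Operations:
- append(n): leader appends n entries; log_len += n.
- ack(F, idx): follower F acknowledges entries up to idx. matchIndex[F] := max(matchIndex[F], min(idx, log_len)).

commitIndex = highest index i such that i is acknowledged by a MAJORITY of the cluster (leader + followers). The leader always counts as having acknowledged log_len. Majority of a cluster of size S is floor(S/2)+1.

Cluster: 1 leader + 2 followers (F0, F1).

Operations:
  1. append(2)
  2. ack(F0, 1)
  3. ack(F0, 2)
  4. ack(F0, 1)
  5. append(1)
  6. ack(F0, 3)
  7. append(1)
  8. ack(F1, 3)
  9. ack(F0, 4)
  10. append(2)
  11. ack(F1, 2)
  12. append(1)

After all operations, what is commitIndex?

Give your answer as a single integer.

Op 1: append 2 -> log_len=2
Op 2: F0 acks idx 1 -> match: F0=1 F1=0; commitIndex=1
Op 3: F0 acks idx 2 -> match: F0=2 F1=0; commitIndex=2
Op 4: F0 acks idx 1 -> match: F0=2 F1=0; commitIndex=2
Op 5: append 1 -> log_len=3
Op 6: F0 acks idx 3 -> match: F0=3 F1=0; commitIndex=3
Op 7: append 1 -> log_len=4
Op 8: F1 acks idx 3 -> match: F0=3 F1=3; commitIndex=3
Op 9: F0 acks idx 4 -> match: F0=4 F1=3; commitIndex=4
Op 10: append 2 -> log_len=6
Op 11: F1 acks idx 2 -> match: F0=4 F1=3; commitIndex=4
Op 12: append 1 -> log_len=7

Answer: 4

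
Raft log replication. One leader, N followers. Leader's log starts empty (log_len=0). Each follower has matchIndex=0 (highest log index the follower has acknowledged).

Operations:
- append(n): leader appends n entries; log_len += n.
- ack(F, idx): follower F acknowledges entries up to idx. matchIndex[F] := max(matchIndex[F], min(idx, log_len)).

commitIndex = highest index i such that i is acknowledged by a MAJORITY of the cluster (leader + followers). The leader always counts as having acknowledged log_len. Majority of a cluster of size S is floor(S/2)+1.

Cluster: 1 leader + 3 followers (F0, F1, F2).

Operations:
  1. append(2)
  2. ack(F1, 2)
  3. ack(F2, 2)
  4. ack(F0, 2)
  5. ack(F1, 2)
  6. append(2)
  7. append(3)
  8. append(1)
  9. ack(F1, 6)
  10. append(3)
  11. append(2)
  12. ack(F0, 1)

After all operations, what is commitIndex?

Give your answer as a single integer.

Op 1: append 2 -> log_len=2
Op 2: F1 acks idx 2 -> match: F0=0 F1=2 F2=0; commitIndex=0
Op 3: F2 acks idx 2 -> match: F0=0 F1=2 F2=2; commitIndex=2
Op 4: F0 acks idx 2 -> match: F0=2 F1=2 F2=2; commitIndex=2
Op 5: F1 acks idx 2 -> match: F0=2 F1=2 F2=2; commitIndex=2
Op 6: append 2 -> log_len=4
Op 7: append 3 -> log_len=7
Op 8: append 1 -> log_len=8
Op 9: F1 acks idx 6 -> match: F0=2 F1=6 F2=2; commitIndex=2
Op 10: append 3 -> log_len=11
Op 11: append 2 -> log_len=13
Op 12: F0 acks idx 1 -> match: F0=2 F1=6 F2=2; commitIndex=2

Answer: 2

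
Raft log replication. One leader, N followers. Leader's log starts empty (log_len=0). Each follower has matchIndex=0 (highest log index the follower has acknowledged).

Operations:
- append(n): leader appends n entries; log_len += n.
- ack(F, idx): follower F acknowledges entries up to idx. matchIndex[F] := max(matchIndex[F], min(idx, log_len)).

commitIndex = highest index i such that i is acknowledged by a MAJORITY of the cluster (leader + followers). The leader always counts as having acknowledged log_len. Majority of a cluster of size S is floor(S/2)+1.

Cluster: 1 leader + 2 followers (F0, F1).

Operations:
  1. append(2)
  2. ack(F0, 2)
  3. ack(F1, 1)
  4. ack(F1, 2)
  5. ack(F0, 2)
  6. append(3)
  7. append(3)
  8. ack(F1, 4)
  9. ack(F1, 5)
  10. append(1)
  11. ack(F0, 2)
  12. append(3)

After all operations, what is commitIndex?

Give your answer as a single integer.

Op 1: append 2 -> log_len=2
Op 2: F0 acks idx 2 -> match: F0=2 F1=0; commitIndex=2
Op 3: F1 acks idx 1 -> match: F0=2 F1=1; commitIndex=2
Op 4: F1 acks idx 2 -> match: F0=2 F1=2; commitIndex=2
Op 5: F0 acks idx 2 -> match: F0=2 F1=2; commitIndex=2
Op 6: append 3 -> log_len=5
Op 7: append 3 -> log_len=8
Op 8: F1 acks idx 4 -> match: F0=2 F1=4; commitIndex=4
Op 9: F1 acks idx 5 -> match: F0=2 F1=5; commitIndex=5
Op 10: append 1 -> log_len=9
Op 11: F0 acks idx 2 -> match: F0=2 F1=5; commitIndex=5
Op 12: append 3 -> log_len=12

Answer: 5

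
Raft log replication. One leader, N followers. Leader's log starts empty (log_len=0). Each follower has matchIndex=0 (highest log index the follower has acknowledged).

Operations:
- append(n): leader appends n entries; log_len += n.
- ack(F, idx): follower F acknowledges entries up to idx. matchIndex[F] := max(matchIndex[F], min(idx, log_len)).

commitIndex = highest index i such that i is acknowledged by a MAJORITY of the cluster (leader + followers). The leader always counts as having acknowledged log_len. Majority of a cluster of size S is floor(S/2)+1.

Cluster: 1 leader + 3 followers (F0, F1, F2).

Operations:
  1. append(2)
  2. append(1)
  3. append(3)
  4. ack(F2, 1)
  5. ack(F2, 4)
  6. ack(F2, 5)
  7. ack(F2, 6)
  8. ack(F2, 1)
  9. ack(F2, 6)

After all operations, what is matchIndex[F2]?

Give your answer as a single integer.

Answer: 6

Derivation:
Op 1: append 2 -> log_len=2
Op 2: append 1 -> log_len=3
Op 3: append 3 -> log_len=6
Op 4: F2 acks idx 1 -> match: F0=0 F1=0 F2=1; commitIndex=0
Op 5: F2 acks idx 4 -> match: F0=0 F1=0 F2=4; commitIndex=0
Op 6: F2 acks idx 5 -> match: F0=0 F1=0 F2=5; commitIndex=0
Op 7: F2 acks idx 6 -> match: F0=0 F1=0 F2=6; commitIndex=0
Op 8: F2 acks idx 1 -> match: F0=0 F1=0 F2=6; commitIndex=0
Op 9: F2 acks idx 6 -> match: F0=0 F1=0 F2=6; commitIndex=0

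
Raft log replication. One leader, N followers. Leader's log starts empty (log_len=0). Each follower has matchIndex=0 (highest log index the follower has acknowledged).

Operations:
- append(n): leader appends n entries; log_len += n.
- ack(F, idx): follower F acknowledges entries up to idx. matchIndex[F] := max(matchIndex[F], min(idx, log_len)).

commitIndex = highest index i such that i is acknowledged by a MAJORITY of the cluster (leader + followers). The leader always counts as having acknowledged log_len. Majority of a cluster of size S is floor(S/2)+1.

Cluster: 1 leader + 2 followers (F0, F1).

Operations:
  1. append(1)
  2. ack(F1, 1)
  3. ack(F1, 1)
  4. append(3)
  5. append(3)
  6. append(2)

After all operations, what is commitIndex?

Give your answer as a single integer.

Answer: 1

Derivation:
Op 1: append 1 -> log_len=1
Op 2: F1 acks idx 1 -> match: F0=0 F1=1; commitIndex=1
Op 3: F1 acks idx 1 -> match: F0=0 F1=1; commitIndex=1
Op 4: append 3 -> log_len=4
Op 5: append 3 -> log_len=7
Op 6: append 2 -> log_len=9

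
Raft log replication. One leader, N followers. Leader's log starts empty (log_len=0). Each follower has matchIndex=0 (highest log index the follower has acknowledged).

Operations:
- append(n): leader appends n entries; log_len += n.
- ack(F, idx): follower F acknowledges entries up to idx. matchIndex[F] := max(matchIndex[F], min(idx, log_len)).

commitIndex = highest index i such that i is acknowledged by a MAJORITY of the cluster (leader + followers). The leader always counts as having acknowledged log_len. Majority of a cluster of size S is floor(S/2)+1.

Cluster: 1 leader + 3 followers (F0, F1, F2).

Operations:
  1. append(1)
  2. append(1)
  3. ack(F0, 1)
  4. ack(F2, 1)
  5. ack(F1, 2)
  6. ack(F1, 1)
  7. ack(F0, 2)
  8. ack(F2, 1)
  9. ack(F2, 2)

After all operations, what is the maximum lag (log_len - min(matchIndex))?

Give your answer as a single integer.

Op 1: append 1 -> log_len=1
Op 2: append 1 -> log_len=2
Op 3: F0 acks idx 1 -> match: F0=1 F1=0 F2=0; commitIndex=0
Op 4: F2 acks idx 1 -> match: F0=1 F1=0 F2=1; commitIndex=1
Op 5: F1 acks idx 2 -> match: F0=1 F1=2 F2=1; commitIndex=1
Op 6: F1 acks idx 1 -> match: F0=1 F1=2 F2=1; commitIndex=1
Op 7: F0 acks idx 2 -> match: F0=2 F1=2 F2=1; commitIndex=2
Op 8: F2 acks idx 1 -> match: F0=2 F1=2 F2=1; commitIndex=2
Op 9: F2 acks idx 2 -> match: F0=2 F1=2 F2=2; commitIndex=2

Answer: 0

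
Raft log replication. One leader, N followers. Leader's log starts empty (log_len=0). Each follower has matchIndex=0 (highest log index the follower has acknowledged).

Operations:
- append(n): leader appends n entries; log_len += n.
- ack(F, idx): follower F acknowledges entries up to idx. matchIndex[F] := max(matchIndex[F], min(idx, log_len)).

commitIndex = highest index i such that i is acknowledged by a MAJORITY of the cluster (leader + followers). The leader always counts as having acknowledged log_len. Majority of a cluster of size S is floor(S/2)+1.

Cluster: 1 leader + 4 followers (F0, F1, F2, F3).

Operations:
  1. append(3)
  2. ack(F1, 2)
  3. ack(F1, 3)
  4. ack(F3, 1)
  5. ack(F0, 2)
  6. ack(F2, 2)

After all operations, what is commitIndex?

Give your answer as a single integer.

Op 1: append 3 -> log_len=3
Op 2: F1 acks idx 2 -> match: F0=0 F1=2 F2=0 F3=0; commitIndex=0
Op 3: F1 acks idx 3 -> match: F0=0 F1=3 F2=0 F3=0; commitIndex=0
Op 4: F3 acks idx 1 -> match: F0=0 F1=3 F2=0 F3=1; commitIndex=1
Op 5: F0 acks idx 2 -> match: F0=2 F1=3 F2=0 F3=1; commitIndex=2
Op 6: F2 acks idx 2 -> match: F0=2 F1=3 F2=2 F3=1; commitIndex=2

Answer: 2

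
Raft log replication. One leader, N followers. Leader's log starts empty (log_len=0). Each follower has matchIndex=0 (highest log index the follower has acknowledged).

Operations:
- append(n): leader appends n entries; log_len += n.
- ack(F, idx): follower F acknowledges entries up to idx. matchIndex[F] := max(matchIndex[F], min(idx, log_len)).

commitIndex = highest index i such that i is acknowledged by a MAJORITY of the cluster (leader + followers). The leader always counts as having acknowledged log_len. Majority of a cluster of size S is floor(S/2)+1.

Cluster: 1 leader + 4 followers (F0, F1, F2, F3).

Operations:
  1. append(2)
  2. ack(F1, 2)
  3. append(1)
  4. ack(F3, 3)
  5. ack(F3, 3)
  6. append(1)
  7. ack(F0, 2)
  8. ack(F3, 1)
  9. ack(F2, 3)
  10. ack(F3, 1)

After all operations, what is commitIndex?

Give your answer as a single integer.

Op 1: append 2 -> log_len=2
Op 2: F1 acks idx 2 -> match: F0=0 F1=2 F2=0 F3=0; commitIndex=0
Op 3: append 1 -> log_len=3
Op 4: F3 acks idx 3 -> match: F0=0 F1=2 F2=0 F3=3; commitIndex=2
Op 5: F3 acks idx 3 -> match: F0=0 F1=2 F2=0 F3=3; commitIndex=2
Op 6: append 1 -> log_len=4
Op 7: F0 acks idx 2 -> match: F0=2 F1=2 F2=0 F3=3; commitIndex=2
Op 8: F3 acks idx 1 -> match: F0=2 F1=2 F2=0 F3=3; commitIndex=2
Op 9: F2 acks idx 3 -> match: F0=2 F1=2 F2=3 F3=3; commitIndex=3
Op 10: F3 acks idx 1 -> match: F0=2 F1=2 F2=3 F3=3; commitIndex=3

Answer: 3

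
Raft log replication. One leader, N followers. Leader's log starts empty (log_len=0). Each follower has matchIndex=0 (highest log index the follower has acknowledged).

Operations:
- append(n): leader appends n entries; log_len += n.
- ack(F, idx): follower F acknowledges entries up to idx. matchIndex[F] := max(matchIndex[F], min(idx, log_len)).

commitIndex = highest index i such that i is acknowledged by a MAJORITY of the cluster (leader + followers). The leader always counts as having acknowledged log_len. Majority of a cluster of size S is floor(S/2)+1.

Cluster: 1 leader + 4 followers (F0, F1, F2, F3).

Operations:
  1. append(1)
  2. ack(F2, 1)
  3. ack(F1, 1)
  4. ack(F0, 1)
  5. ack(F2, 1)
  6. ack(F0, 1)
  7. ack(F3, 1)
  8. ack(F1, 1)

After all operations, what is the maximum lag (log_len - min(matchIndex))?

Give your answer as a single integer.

Op 1: append 1 -> log_len=1
Op 2: F2 acks idx 1 -> match: F0=0 F1=0 F2=1 F3=0; commitIndex=0
Op 3: F1 acks idx 1 -> match: F0=0 F1=1 F2=1 F3=0; commitIndex=1
Op 4: F0 acks idx 1 -> match: F0=1 F1=1 F2=1 F3=0; commitIndex=1
Op 5: F2 acks idx 1 -> match: F0=1 F1=1 F2=1 F3=0; commitIndex=1
Op 6: F0 acks idx 1 -> match: F0=1 F1=1 F2=1 F3=0; commitIndex=1
Op 7: F3 acks idx 1 -> match: F0=1 F1=1 F2=1 F3=1; commitIndex=1
Op 8: F1 acks idx 1 -> match: F0=1 F1=1 F2=1 F3=1; commitIndex=1

Answer: 0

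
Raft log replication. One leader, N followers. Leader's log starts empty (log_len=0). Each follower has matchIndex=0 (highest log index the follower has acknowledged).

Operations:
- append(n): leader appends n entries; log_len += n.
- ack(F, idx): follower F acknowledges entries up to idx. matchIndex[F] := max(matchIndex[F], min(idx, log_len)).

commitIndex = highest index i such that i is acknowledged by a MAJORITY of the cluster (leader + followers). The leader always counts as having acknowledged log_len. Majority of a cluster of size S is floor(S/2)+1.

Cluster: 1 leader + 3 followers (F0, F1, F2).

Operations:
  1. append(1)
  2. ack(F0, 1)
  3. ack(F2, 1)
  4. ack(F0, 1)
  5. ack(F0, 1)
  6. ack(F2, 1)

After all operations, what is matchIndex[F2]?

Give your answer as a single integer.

Answer: 1

Derivation:
Op 1: append 1 -> log_len=1
Op 2: F0 acks idx 1 -> match: F0=1 F1=0 F2=0; commitIndex=0
Op 3: F2 acks idx 1 -> match: F0=1 F1=0 F2=1; commitIndex=1
Op 4: F0 acks idx 1 -> match: F0=1 F1=0 F2=1; commitIndex=1
Op 5: F0 acks idx 1 -> match: F0=1 F1=0 F2=1; commitIndex=1
Op 6: F2 acks idx 1 -> match: F0=1 F1=0 F2=1; commitIndex=1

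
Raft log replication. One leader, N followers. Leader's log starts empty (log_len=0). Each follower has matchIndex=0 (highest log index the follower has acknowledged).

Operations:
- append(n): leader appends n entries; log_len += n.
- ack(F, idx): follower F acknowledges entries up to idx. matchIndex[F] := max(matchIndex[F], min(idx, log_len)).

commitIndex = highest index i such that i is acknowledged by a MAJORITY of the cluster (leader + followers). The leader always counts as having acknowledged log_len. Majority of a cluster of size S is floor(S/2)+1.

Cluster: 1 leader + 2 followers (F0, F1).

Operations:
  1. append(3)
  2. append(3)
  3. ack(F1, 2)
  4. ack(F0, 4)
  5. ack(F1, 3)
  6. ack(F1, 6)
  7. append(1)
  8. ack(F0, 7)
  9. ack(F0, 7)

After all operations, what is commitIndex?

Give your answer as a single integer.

Op 1: append 3 -> log_len=3
Op 2: append 3 -> log_len=6
Op 3: F1 acks idx 2 -> match: F0=0 F1=2; commitIndex=2
Op 4: F0 acks idx 4 -> match: F0=4 F1=2; commitIndex=4
Op 5: F1 acks idx 3 -> match: F0=4 F1=3; commitIndex=4
Op 6: F1 acks idx 6 -> match: F0=4 F1=6; commitIndex=6
Op 7: append 1 -> log_len=7
Op 8: F0 acks idx 7 -> match: F0=7 F1=6; commitIndex=7
Op 9: F0 acks idx 7 -> match: F0=7 F1=6; commitIndex=7

Answer: 7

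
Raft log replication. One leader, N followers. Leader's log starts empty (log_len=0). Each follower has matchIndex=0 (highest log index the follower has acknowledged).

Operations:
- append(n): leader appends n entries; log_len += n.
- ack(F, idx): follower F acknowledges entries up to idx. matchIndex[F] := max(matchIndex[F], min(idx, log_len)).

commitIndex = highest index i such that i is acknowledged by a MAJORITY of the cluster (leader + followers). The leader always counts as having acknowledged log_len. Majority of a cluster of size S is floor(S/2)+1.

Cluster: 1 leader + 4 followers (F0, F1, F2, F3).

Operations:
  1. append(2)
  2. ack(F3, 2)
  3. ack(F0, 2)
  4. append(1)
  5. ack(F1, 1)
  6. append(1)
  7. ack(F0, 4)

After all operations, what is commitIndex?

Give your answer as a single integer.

Answer: 2

Derivation:
Op 1: append 2 -> log_len=2
Op 2: F3 acks idx 2 -> match: F0=0 F1=0 F2=0 F3=2; commitIndex=0
Op 3: F0 acks idx 2 -> match: F0=2 F1=0 F2=0 F3=2; commitIndex=2
Op 4: append 1 -> log_len=3
Op 5: F1 acks idx 1 -> match: F0=2 F1=1 F2=0 F3=2; commitIndex=2
Op 6: append 1 -> log_len=4
Op 7: F0 acks idx 4 -> match: F0=4 F1=1 F2=0 F3=2; commitIndex=2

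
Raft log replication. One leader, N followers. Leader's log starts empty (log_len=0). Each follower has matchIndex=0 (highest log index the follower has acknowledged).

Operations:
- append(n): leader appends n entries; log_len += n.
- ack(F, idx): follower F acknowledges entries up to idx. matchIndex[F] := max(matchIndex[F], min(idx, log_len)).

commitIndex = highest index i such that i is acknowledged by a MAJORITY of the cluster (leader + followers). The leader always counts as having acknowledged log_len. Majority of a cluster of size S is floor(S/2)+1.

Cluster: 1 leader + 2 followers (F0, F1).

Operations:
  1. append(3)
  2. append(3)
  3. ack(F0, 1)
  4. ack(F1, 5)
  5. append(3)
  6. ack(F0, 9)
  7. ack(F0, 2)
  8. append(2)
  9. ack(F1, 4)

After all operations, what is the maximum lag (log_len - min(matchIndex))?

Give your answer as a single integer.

Answer: 6

Derivation:
Op 1: append 3 -> log_len=3
Op 2: append 3 -> log_len=6
Op 3: F0 acks idx 1 -> match: F0=1 F1=0; commitIndex=1
Op 4: F1 acks idx 5 -> match: F0=1 F1=5; commitIndex=5
Op 5: append 3 -> log_len=9
Op 6: F0 acks idx 9 -> match: F0=9 F1=5; commitIndex=9
Op 7: F0 acks idx 2 -> match: F0=9 F1=5; commitIndex=9
Op 8: append 2 -> log_len=11
Op 9: F1 acks idx 4 -> match: F0=9 F1=5; commitIndex=9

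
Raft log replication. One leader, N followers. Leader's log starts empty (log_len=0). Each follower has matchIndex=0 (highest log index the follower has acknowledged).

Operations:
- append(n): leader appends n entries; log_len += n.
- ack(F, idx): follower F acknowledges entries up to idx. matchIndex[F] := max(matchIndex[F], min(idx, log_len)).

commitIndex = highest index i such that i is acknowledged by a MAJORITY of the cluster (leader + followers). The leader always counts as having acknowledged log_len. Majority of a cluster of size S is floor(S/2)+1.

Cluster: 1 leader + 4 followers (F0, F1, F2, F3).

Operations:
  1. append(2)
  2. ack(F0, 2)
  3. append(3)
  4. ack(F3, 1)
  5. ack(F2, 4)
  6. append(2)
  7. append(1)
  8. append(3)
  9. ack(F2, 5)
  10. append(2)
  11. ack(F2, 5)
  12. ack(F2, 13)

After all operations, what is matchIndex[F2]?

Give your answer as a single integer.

Op 1: append 2 -> log_len=2
Op 2: F0 acks idx 2 -> match: F0=2 F1=0 F2=0 F3=0; commitIndex=0
Op 3: append 3 -> log_len=5
Op 4: F3 acks idx 1 -> match: F0=2 F1=0 F2=0 F3=1; commitIndex=1
Op 5: F2 acks idx 4 -> match: F0=2 F1=0 F2=4 F3=1; commitIndex=2
Op 6: append 2 -> log_len=7
Op 7: append 1 -> log_len=8
Op 8: append 3 -> log_len=11
Op 9: F2 acks idx 5 -> match: F0=2 F1=0 F2=5 F3=1; commitIndex=2
Op 10: append 2 -> log_len=13
Op 11: F2 acks idx 5 -> match: F0=2 F1=0 F2=5 F3=1; commitIndex=2
Op 12: F2 acks idx 13 -> match: F0=2 F1=0 F2=13 F3=1; commitIndex=2

Answer: 13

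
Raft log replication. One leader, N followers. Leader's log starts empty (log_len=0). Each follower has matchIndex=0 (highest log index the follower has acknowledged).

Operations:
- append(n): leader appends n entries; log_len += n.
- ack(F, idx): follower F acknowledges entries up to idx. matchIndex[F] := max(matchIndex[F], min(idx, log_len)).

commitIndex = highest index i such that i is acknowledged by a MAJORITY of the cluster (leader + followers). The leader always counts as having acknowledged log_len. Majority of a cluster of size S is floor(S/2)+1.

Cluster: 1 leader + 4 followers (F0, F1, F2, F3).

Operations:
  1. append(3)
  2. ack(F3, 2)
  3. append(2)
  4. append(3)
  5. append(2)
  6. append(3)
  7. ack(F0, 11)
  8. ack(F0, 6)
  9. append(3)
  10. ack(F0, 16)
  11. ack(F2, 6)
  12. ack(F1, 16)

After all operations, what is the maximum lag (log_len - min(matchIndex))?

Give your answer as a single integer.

Op 1: append 3 -> log_len=3
Op 2: F3 acks idx 2 -> match: F0=0 F1=0 F2=0 F3=2; commitIndex=0
Op 3: append 2 -> log_len=5
Op 4: append 3 -> log_len=8
Op 5: append 2 -> log_len=10
Op 6: append 3 -> log_len=13
Op 7: F0 acks idx 11 -> match: F0=11 F1=0 F2=0 F3=2; commitIndex=2
Op 8: F0 acks idx 6 -> match: F0=11 F1=0 F2=0 F3=2; commitIndex=2
Op 9: append 3 -> log_len=16
Op 10: F0 acks idx 16 -> match: F0=16 F1=0 F2=0 F3=2; commitIndex=2
Op 11: F2 acks idx 6 -> match: F0=16 F1=0 F2=6 F3=2; commitIndex=6
Op 12: F1 acks idx 16 -> match: F0=16 F1=16 F2=6 F3=2; commitIndex=16

Answer: 14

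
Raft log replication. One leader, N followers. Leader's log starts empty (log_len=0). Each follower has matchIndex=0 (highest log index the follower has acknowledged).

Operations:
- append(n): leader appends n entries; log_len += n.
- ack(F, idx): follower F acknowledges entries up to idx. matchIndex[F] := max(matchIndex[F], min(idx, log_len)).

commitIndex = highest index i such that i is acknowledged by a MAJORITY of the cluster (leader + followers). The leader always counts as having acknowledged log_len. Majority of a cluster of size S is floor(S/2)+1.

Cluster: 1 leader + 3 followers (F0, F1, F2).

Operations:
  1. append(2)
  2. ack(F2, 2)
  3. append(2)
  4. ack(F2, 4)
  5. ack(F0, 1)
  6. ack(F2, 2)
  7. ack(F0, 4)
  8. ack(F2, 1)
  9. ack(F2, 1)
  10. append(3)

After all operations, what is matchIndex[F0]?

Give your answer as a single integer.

Op 1: append 2 -> log_len=2
Op 2: F2 acks idx 2 -> match: F0=0 F1=0 F2=2; commitIndex=0
Op 3: append 2 -> log_len=4
Op 4: F2 acks idx 4 -> match: F0=0 F1=0 F2=4; commitIndex=0
Op 5: F0 acks idx 1 -> match: F0=1 F1=0 F2=4; commitIndex=1
Op 6: F2 acks idx 2 -> match: F0=1 F1=0 F2=4; commitIndex=1
Op 7: F0 acks idx 4 -> match: F0=4 F1=0 F2=4; commitIndex=4
Op 8: F2 acks idx 1 -> match: F0=4 F1=0 F2=4; commitIndex=4
Op 9: F2 acks idx 1 -> match: F0=4 F1=0 F2=4; commitIndex=4
Op 10: append 3 -> log_len=7

Answer: 4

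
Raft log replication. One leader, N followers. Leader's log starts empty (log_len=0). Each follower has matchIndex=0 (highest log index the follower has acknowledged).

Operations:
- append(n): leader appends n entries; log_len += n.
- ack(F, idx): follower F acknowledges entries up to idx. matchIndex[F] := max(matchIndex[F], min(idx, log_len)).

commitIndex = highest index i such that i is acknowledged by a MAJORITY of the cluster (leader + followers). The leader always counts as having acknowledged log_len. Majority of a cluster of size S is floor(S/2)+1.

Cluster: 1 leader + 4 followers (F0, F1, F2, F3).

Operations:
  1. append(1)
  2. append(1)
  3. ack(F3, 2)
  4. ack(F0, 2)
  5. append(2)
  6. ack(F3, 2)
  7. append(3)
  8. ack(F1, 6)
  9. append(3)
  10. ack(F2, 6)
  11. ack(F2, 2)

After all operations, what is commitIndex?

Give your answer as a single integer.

Answer: 6

Derivation:
Op 1: append 1 -> log_len=1
Op 2: append 1 -> log_len=2
Op 3: F3 acks idx 2 -> match: F0=0 F1=0 F2=0 F3=2; commitIndex=0
Op 4: F0 acks idx 2 -> match: F0=2 F1=0 F2=0 F3=2; commitIndex=2
Op 5: append 2 -> log_len=4
Op 6: F3 acks idx 2 -> match: F0=2 F1=0 F2=0 F3=2; commitIndex=2
Op 7: append 3 -> log_len=7
Op 8: F1 acks idx 6 -> match: F0=2 F1=6 F2=0 F3=2; commitIndex=2
Op 9: append 3 -> log_len=10
Op 10: F2 acks idx 6 -> match: F0=2 F1=6 F2=6 F3=2; commitIndex=6
Op 11: F2 acks idx 2 -> match: F0=2 F1=6 F2=6 F3=2; commitIndex=6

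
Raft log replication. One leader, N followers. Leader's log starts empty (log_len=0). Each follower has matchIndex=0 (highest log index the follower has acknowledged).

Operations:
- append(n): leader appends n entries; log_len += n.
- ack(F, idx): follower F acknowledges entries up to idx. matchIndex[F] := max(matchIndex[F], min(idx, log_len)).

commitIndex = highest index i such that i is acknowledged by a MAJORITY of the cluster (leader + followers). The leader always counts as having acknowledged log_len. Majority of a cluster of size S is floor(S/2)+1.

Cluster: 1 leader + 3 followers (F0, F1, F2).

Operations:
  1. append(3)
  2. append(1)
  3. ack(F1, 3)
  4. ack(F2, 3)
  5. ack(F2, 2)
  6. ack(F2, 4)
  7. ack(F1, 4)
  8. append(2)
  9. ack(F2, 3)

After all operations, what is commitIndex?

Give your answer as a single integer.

Answer: 4

Derivation:
Op 1: append 3 -> log_len=3
Op 2: append 1 -> log_len=4
Op 3: F1 acks idx 3 -> match: F0=0 F1=3 F2=0; commitIndex=0
Op 4: F2 acks idx 3 -> match: F0=0 F1=3 F2=3; commitIndex=3
Op 5: F2 acks idx 2 -> match: F0=0 F1=3 F2=3; commitIndex=3
Op 6: F2 acks idx 4 -> match: F0=0 F1=3 F2=4; commitIndex=3
Op 7: F1 acks idx 4 -> match: F0=0 F1=4 F2=4; commitIndex=4
Op 8: append 2 -> log_len=6
Op 9: F2 acks idx 3 -> match: F0=0 F1=4 F2=4; commitIndex=4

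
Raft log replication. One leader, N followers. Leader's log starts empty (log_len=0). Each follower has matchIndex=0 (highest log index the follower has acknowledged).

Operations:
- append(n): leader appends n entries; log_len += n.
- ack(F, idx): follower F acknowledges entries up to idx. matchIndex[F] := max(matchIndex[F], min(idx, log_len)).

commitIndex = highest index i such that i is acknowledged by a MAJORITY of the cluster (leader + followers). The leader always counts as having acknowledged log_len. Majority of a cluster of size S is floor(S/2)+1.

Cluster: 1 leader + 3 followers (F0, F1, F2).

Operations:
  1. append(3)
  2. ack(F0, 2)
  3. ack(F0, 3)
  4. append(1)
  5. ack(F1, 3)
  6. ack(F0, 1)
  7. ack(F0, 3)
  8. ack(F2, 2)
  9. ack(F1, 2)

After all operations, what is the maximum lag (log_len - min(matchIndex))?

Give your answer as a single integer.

Answer: 2

Derivation:
Op 1: append 3 -> log_len=3
Op 2: F0 acks idx 2 -> match: F0=2 F1=0 F2=0; commitIndex=0
Op 3: F0 acks idx 3 -> match: F0=3 F1=0 F2=0; commitIndex=0
Op 4: append 1 -> log_len=4
Op 5: F1 acks idx 3 -> match: F0=3 F1=3 F2=0; commitIndex=3
Op 6: F0 acks idx 1 -> match: F0=3 F1=3 F2=0; commitIndex=3
Op 7: F0 acks idx 3 -> match: F0=3 F1=3 F2=0; commitIndex=3
Op 8: F2 acks idx 2 -> match: F0=3 F1=3 F2=2; commitIndex=3
Op 9: F1 acks idx 2 -> match: F0=3 F1=3 F2=2; commitIndex=3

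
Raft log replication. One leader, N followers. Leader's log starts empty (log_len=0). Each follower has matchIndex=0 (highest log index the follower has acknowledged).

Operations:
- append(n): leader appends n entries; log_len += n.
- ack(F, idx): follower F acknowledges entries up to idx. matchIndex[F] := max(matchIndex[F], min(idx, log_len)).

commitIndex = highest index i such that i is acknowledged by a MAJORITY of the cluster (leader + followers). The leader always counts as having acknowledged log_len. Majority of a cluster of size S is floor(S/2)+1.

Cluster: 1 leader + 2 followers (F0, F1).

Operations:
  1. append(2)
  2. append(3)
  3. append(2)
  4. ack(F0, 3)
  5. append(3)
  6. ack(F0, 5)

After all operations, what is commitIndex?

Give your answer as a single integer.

Answer: 5

Derivation:
Op 1: append 2 -> log_len=2
Op 2: append 3 -> log_len=5
Op 3: append 2 -> log_len=7
Op 4: F0 acks idx 3 -> match: F0=3 F1=0; commitIndex=3
Op 5: append 3 -> log_len=10
Op 6: F0 acks idx 5 -> match: F0=5 F1=0; commitIndex=5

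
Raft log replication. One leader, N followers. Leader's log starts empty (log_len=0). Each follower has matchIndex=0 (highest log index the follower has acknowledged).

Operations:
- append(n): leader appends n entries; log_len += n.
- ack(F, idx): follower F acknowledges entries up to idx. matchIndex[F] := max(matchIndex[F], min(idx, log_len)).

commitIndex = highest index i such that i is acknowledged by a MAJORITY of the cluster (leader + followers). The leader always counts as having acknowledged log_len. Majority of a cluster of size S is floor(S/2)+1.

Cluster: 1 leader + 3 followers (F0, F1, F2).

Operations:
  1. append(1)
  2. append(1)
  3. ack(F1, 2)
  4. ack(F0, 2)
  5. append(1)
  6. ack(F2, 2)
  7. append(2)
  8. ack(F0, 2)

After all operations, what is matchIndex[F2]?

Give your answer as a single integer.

Answer: 2

Derivation:
Op 1: append 1 -> log_len=1
Op 2: append 1 -> log_len=2
Op 3: F1 acks idx 2 -> match: F0=0 F1=2 F2=0; commitIndex=0
Op 4: F0 acks idx 2 -> match: F0=2 F1=2 F2=0; commitIndex=2
Op 5: append 1 -> log_len=3
Op 6: F2 acks idx 2 -> match: F0=2 F1=2 F2=2; commitIndex=2
Op 7: append 2 -> log_len=5
Op 8: F0 acks idx 2 -> match: F0=2 F1=2 F2=2; commitIndex=2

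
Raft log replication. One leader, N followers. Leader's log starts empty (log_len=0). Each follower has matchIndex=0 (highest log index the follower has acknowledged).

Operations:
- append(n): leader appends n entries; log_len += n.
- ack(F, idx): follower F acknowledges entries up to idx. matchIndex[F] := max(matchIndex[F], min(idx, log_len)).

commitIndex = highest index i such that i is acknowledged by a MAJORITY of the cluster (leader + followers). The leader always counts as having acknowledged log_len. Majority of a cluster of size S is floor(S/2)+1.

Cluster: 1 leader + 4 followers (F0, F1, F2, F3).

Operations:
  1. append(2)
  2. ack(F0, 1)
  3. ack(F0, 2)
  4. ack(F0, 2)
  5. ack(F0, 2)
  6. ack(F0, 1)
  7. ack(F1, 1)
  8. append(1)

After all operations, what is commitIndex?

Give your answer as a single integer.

Answer: 1

Derivation:
Op 1: append 2 -> log_len=2
Op 2: F0 acks idx 1 -> match: F0=1 F1=0 F2=0 F3=0; commitIndex=0
Op 3: F0 acks idx 2 -> match: F0=2 F1=0 F2=0 F3=0; commitIndex=0
Op 4: F0 acks idx 2 -> match: F0=2 F1=0 F2=0 F3=0; commitIndex=0
Op 5: F0 acks idx 2 -> match: F0=2 F1=0 F2=0 F3=0; commitIndex=0
Op 6: F0 acks idx 1 -> match: F0=2 F1=0 F2=0 F3=0; commitIndex=0
Op 7: F1 acks idx 1 -> match: F0=2 F1=1 F2=0 F3=0; commitIndex=1
Op 8: append 1 -> log_len=3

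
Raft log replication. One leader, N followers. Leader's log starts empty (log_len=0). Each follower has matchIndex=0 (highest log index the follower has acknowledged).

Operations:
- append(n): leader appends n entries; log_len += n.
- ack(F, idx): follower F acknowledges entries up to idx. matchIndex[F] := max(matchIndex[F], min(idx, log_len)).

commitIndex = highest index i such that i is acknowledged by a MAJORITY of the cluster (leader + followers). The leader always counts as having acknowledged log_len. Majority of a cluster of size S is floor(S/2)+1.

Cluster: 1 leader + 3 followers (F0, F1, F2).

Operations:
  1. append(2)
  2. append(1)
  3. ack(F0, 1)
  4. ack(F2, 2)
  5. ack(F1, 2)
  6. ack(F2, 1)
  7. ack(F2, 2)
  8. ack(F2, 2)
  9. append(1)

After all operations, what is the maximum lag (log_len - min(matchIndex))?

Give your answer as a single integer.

Answer: 3

Derivation:
Op 1: append 2 -> log_len=2
Op 2: append 1 -> log_len=3
Op 3: F0 acks idx 1 -> match: F0=1 F1=0 F2=0; commitIndex=0
Op 4: F2 acks idx 2 -> match: F0=1 F1=0 F2=2; commitIndex=1
Op 5: F1 acks idx 2 -> match: F0=1 F1=2 F2=2; commitIndex=2
Op 6: F2 acks idx 1 -> match: F0=1 F1=2 F2=2; commitIndex=2
Op 7: F2 acks idx 2 -> match: F0=1 F1=2 F2=2; commitIndex=2
Op 8: F2 acks idx 2 -> match: F0=1 F1=2 F2=2; commitIndex=2
Op 9: append 1 -> log_len=4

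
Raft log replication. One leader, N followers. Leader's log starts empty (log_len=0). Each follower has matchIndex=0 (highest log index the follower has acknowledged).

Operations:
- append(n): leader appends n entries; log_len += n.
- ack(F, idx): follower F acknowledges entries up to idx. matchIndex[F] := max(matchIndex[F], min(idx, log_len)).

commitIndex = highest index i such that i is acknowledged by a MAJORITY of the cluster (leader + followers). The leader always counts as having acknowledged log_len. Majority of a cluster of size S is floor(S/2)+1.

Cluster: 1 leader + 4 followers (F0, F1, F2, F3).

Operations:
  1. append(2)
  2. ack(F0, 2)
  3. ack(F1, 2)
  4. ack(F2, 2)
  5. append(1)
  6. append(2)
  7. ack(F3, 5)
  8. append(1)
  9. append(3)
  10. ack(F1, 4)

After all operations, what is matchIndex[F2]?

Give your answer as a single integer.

Op 1: append 2 -> log_len=2
Op 2: F0 acks idx 2 -> match: F0=2 F1=0 F2=0 F3=0; commitIndex=0
Op 3: F1 acks idx 2 -> match: F0=2 F1=2 F2=0 F3=0; commitIndex=2
Op 4: F2 acks idx 2 -> match: F0=2 F1=2 F2=2 F3=0; commitIndex=2
Op 5: append 1 -> log_len=3
Op 6: append 2 -> log_len=5
Op 7: F3 acks idx 5 -> match: F0=2 F1=2 F2=2 F3=5; commitIndex=2
Op 8: append 1 -> log_len=6
Op 9: append 3 -> log_len=9
Op 10: F1 acks idx 4 -> match: F0=2 F1=4 F2=2 F3=5; commitIndex=4

Answer: 2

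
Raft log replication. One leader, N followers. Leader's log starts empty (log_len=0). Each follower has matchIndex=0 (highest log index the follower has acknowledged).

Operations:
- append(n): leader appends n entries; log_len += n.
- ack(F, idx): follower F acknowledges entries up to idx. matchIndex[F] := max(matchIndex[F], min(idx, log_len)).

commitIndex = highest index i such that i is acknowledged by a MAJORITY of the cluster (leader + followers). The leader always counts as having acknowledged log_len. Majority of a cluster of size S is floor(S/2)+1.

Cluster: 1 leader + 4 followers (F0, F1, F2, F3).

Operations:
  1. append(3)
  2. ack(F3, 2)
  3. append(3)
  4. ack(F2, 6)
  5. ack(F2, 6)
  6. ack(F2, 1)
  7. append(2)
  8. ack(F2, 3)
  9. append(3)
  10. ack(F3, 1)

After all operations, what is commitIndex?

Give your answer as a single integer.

Op 1: append 3 -> log_len=3
Op 2: F3 acks idx 2 -> match: F0=0 F1=0 F2=0 F3=2; commitIndex=0
Op 3: append 3 -> log_len=6
Op 4: F2 acks idx 6 -> match: F0=0 F1=0 F2=6 F3=2; commitIndex=2
Op 5: F2 acks idx 6 -> match: F0=0 F1=0 F2=6 F3=2; commitIndex=2
Op 6: F2 acks idx 1 -> match: F0=0 F1=0 F2=6 F3=2; commitIndex=2
Op 7: append 2 -> log_len=8
Op 8: F2 acks idx 3 -> match: F0=0 F1=0 F2=6 F3=2; commitIndex=2
Op 9: append 3 -> log_len=11
Op 10: F3 acks idx 1 -> match: F0=0 F1=0 F2=6 F3=2; commitIndex=2

Answer: 2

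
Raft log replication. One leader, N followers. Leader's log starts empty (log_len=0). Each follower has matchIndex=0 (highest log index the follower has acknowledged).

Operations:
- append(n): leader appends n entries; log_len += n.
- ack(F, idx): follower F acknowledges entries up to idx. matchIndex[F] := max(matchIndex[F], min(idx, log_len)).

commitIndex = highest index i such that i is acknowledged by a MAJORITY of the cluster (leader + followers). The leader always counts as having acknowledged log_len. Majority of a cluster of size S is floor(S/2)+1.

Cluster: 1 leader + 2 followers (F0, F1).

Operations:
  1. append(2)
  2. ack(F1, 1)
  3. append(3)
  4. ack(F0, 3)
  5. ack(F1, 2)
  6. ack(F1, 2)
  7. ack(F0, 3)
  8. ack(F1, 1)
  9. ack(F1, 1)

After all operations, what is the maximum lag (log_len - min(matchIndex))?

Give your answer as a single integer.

Answer: 3

Derivation:
Op 1: append 2 -> log_len=2
Op 2: F1 acks idx 1 -> match: F0=0 F1=1; commitIndex=1
Op 3: append 3 -> log_len=5
Op 4: F0 acks idx 3 -> match: F0=3 F1=1; commitIndex=3
Op 5: F1 acks idx 2 -> match: F0=3 F1=2; commitIndex=3
Op 6: F1 acks idx 2 -> match: F0=3 F1=2; commitIndex=3
Op 7: F0 acks idx 3 -> match: F0=3 F1=2; commitIndex=3
Op 8: F1 acks idx 1 -> match: F0=3 F1=2; commitIndex=3
Op 9: F1 acks idx 1 -> match: F0=3 F1=2; commitIndex=3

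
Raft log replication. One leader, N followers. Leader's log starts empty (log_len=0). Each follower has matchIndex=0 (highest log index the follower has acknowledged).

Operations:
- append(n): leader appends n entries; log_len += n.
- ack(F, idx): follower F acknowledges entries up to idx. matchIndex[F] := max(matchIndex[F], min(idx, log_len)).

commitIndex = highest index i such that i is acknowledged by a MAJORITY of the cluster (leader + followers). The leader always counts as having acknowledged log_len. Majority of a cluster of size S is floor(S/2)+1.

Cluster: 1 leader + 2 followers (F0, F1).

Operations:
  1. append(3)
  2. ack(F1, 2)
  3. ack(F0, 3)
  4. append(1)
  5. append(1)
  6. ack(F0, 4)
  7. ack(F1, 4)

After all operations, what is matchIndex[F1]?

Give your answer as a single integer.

Op 1: append 3 -> log_len=3
Op 2: F1 acks idx 2 -> match: F0=0 F1=2; commitIndex=2
Op 3: F0 acks idx 3 -> match: F0=3 F1=2; commitIndex=3
Op 4: append 1 -> log_len=4
Op 5: append 1 -> log_len=5
Op 6: F0 acks idx 4 -> match: F0=4 F1=2; commitIndex=4
Op 7: F1 acks idx 4 -> match: F0=4 F1=4; commitIndex=4

Answer: 4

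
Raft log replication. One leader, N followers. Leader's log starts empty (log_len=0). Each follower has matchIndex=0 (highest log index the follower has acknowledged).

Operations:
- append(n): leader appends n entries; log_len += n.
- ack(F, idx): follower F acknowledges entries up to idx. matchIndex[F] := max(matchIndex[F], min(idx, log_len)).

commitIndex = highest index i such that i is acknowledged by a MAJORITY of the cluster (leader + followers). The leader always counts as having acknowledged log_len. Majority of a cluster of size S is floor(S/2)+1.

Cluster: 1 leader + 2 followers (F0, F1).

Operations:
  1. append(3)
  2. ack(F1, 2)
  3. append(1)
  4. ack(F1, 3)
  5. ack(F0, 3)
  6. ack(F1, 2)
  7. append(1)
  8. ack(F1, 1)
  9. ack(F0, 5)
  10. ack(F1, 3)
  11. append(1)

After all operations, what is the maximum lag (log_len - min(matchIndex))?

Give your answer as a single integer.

Op 1: append 3 -> log_len=3
Op 2: F1 acks idx 2 -> match: F0=0 F1=2; commitIndex=2
Op 3: append 1 -> log_len=4
Op 4: F1 acks idx 3 -> match: F0=0 F1=3; commitIndex=3
Op 5: F0 acks idx 3 -> match: F0=3 F1=3; commitIndex=3
Op 6: F1 acks idx 2 -> match: F0=3 F1=3; commitIndex=3
Op 7: append 1 -> log_len=5
Op 8: F1 acks idx 1 -> match: F0=3 F1=3; commitIndex=3
Op 9: F0 acks idx 5 -> match: F0=5 F1=3; commitIndex=5
Op 10: F1 acks idx 3 -> match: F0=5 F1=3; commitIndex=5
Op 11: append 1 -> log_len=6

Answer: 3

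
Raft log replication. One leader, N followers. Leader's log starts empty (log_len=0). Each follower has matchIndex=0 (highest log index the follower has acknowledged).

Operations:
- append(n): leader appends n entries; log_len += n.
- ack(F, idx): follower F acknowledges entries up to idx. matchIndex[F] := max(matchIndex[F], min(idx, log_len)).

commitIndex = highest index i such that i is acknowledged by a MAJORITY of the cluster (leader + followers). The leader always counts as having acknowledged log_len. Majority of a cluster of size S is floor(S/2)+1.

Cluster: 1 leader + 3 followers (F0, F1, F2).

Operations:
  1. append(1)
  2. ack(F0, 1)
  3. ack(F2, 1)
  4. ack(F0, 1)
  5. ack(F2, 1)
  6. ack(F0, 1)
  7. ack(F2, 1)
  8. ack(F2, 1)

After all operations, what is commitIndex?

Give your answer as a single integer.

Op 1: append 1 -> log_len=1
Op 2: F0 acks idx 1 -> match: F0=1 F1=0 F2=0; commitIndex=0
Op 3: F2 acks idx 1 -> match: F0=1 F1=0 F2=1; commitIndex=1
Op 4: F0 acks idx 1 -> match: F0=1 F1=0 F2=1; commitIndex=1
Op 5: F2 acks idx 1 -> match: F0=1 F1=0 F2=1; commitIndex=1
Op 6: F0 acks idx 1 -> match: F0=1 F1=0 F2=1; commitIndex=1
Op 7: F2 acks idx 1 -> match: F0=1 F1=0 F2=1; commitIndex=1
Op 8: F2 acks idx 1 -> match: F0=1 F1=0 F2=1; commitIndex=1

Answer: 1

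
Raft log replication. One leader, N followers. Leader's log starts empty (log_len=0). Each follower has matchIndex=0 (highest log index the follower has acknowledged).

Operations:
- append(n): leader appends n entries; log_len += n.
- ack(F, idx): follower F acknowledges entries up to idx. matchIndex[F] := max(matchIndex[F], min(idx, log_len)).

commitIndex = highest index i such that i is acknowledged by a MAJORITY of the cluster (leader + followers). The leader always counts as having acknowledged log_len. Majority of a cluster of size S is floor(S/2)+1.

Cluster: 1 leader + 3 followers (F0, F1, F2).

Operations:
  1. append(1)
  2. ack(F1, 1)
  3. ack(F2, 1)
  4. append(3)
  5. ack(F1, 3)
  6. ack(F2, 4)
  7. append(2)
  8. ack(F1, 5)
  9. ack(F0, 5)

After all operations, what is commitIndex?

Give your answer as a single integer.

Op 1: append 1 -> log_len=1
Op 2: F1 acks idx 1 -> match: F0=0 F1=1 F2=0; commitIndex=0
Op 3: F2 acks idx 1 -> match: F0=0 F1=1 F2=1; commitIndex=1
Op 4: append 3 -> log_len=4
Op 5: F1 acks idx 3 -> match: F0=0 F1=3 F2=1; commitIndex=1
Op 6: F2 acks idx 4 -> match: F0=0 F1=3 F2=4; commitIndex=3
Op 7: append 2 -> log_len=6
Op 8: F1 acks idx 5 -> match: F0=0 F1=5 F2=4; commitIndex=4
Op 9: F0 acks idx 5 -> match: F0=5 F1=5 F2=4; commitIndex=5

Answer: 5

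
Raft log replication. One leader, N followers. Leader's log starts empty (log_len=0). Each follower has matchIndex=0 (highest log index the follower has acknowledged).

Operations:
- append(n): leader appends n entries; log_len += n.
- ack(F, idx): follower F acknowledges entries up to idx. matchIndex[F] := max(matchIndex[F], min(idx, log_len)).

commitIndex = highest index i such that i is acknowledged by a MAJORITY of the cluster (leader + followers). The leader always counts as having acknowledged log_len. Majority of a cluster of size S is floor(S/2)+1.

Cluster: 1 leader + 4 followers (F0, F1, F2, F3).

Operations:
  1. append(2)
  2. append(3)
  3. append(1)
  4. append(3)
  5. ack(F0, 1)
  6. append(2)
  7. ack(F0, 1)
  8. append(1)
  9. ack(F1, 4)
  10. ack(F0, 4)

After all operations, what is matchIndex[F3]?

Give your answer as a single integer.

Op 1: append 2 -> log_len=2
Op 2: append 3 -> log_len=5
Op 3: append 1 -> log_len=6
Op 4: append 3 -> log_len=9
Op 5: F0 acks idx 1 -> match: F0=1 F1=0 F2=0 F3=0; commitIndex=0
Op 6: append 2 -> log_len=11
Op 7: F0 acks idx 1 -> match: F0=1 F1=0 F2=0 F3=0; commitIndex=0
Op 8: append 1 -> log_len=12
Op 9: F1 acks idx 4 -> match: F0=1 F1=4 F2=0 F3=0; commitIndex=1
Op 10: F0 acks idx 4 -> match: F0=4 F1=4 F2=0 F3=0; commitIndex=4

Answer: 0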